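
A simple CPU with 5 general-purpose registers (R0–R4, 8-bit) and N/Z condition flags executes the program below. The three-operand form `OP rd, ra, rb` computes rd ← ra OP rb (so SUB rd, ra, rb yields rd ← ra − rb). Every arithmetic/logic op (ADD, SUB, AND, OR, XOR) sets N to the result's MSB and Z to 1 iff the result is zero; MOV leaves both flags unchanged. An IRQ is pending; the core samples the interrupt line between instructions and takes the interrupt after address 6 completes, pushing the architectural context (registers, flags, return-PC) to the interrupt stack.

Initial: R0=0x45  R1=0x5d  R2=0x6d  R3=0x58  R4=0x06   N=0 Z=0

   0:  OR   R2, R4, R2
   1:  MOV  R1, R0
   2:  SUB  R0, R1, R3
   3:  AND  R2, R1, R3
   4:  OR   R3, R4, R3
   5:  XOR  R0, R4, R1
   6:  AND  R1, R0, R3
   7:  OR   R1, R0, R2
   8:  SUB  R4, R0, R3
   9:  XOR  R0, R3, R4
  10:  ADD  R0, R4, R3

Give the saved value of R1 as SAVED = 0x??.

SAVED = 0x42

after  0: R0=0x45 R1=0x5d R2=0x6f R3=0x58 R4=0x06  N=0 Z=0
after  1: R0=0x45 R1=0x45 R2=0x6f R3=0x58 R4=0x06  N=0 Z=0
after  2: R0=0xed R1=0x45 R2=0x6f R3=0x58 R4=0x06  N=1 Z=0
after  3: R0=0xed R1=0x45 R2=0x40 R3=0x58 R4=0x06  N=0 Z=0
after  4: R0=0xed R1=0x45 R2=0x40 R3=0x5e R4=0x06  N=0 Z=0
after  5: R0=0x43 R1=0x45 R2=0x40 R3=0x5e R4=0x06  N=0 Z=0
after  6: R0=0x43 R1=0x42 R2=0x40 R3=0x5e R4=0x06  N=0 Z=0
-- IRQ taken; context saved, return-PC = 7 --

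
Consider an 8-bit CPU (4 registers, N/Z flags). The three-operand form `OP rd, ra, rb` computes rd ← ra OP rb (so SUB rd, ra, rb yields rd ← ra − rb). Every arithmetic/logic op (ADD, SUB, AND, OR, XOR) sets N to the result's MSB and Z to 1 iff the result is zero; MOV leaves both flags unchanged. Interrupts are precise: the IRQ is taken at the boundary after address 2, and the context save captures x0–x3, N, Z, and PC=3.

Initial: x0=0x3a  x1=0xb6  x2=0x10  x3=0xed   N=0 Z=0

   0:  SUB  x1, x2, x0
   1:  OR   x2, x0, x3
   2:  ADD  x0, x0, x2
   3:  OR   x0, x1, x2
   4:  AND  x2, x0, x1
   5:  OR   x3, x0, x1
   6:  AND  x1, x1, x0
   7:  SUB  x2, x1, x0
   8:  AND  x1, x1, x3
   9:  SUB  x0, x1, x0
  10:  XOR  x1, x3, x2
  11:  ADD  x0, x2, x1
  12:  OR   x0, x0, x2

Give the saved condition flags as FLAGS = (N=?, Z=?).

FLAGS = (N=0, Z=0)

after  0: x0=0x3a x1=0xd6 x2=0x10 x3=0xed  N=1 Z=0
after  1: x0=0x3a x1=0xd6 x2=0xff x3=0xed  N=1 Z=0
after  2: x0=0x39 x1=0xd6 x2=0xff x3=0xed  N=0 Z=0
-- IRQ taken; context saved, return-PC = 3 --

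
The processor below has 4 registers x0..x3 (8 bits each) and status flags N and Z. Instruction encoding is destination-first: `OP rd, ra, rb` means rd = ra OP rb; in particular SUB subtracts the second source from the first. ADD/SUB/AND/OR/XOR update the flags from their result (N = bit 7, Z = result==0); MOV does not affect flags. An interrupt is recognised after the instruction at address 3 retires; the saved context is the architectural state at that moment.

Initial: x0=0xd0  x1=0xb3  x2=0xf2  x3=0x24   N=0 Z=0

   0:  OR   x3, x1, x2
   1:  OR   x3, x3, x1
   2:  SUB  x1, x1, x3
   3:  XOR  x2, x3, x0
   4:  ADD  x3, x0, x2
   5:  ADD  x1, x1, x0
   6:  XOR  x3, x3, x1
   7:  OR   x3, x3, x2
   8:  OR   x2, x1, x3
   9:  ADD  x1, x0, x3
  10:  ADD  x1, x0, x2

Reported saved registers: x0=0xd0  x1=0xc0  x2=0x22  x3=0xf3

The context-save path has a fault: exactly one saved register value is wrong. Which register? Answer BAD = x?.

BAD = x2

after  0: x0=0xd0 x1=0xb3 x2=0xf2 x3=0xf3  N=1 Z=0
after  1: x0=0xd0 x1=0xb3 x2=0xf2 x3=0xf3  N=1 Z=0
after  2: x0=0xd0 x1=0xc0 x2=0xf2 x3=0xf3  N=1 Z=0
after  3: x0=0xd0 x1=0xc0 x2=0x23 x3=0xf3  N=0 Z=0
-- IRQ taken; context saved, return-PC = 4 --
mismatch: x2: reported 0x22 vs actual 0x23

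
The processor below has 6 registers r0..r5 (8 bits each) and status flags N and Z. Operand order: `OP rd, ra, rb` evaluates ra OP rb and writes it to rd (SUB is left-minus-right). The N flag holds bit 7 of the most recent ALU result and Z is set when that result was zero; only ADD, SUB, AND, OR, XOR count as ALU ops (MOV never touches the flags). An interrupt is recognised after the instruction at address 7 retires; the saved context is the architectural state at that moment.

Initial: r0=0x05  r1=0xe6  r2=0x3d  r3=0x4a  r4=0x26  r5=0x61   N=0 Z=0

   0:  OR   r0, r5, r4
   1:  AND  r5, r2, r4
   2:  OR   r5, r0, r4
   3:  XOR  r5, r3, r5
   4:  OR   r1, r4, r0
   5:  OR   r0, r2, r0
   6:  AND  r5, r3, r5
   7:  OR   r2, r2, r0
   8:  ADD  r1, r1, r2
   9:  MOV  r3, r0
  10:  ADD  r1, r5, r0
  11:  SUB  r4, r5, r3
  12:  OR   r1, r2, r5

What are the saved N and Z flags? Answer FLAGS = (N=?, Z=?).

after  0: r0=0x67 r1=0xe6 r2=0x3d r3=0x4a r4=0x26 r5=0x61  N=0 Z=0
after  1: r0=0x67 r1=0xe6 r2=0x3d r3=0x4a r4=0x26 r5=0x24  N=0 Z=0
after  2: r0=0x67 r1=0xe6 r2=0x3d r3=0x4a r4=0x26 r5=0x67  N=0 Z=0
after  3: r0=0x67 r1=0xe6 r2=0x3d r3=0x4a r4=0x26 r5=0x2d  N=0 Z=0
after  4: r0=0x67 r1=0x67 r2=0x3d r3=0x4a r4=0x26 r5=0x2d  N=0 Z=0
after  5: r0=0x7f r1=0x67 r2=0x3d r3=0x4a r4=0x26 r5=0x2d  N=0 Z=0
after  6: r0=0x7f r1=0x67 r2=0x3d r3=0x4a r4=0x26 r5=0x08  N=0 Z=0
after  7: r0=0x7f r1=0x67 r2=0x7f r3=0x4a r4=0x26 r5=0x08  N=0 Z=0
-- IRQ taken; context saved, return-PC = 8 --

FLAGS = (N=0, Z=0)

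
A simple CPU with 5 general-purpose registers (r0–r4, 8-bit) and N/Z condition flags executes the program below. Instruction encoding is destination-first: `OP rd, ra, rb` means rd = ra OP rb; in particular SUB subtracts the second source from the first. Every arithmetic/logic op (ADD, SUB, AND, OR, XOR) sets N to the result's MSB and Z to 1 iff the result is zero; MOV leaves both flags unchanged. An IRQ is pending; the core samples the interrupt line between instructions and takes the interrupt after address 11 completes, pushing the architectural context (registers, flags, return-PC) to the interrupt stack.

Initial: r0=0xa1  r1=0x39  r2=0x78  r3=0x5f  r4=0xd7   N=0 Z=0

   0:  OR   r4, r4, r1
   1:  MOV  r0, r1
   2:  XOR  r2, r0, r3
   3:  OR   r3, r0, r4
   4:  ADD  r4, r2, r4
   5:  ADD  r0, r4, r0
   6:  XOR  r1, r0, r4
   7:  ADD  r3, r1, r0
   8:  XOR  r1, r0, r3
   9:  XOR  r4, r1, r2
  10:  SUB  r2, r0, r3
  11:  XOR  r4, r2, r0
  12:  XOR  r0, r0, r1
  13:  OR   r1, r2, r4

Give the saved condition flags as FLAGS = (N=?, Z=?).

after  0: r0=0xa1 r1=0x39 r2=0x78 r3=0x5f r4=0xff  N=1 Z=0
after  1: r0=0x39 r1=0x39 r2=0x78 r3=0x5f r4=0xff  N=1 Z=0
after  2: r0=0x39 r1=0x39 r2=0x66 r3=0x5f r4=0xff  N=0 Z=0
after  3: r0=0x39 r1=0x39 r2=0x66 r3=0xff r4=0xff  N=1 Z=0
after  4: r0=0x39 r1=0x39 r2=0x66 r3=0xff r4=0x65  N=0 Z=0
after  5: r0=0x9e r1=0x39 r2=0x66 r3=0xff r4=0x65  N=1 Z=0
after  6: r0=0x9e r1=0xfb r2=0x66 r3=0xff r4=0x65  N=1 Z=0
after  7: r0=0x9e r1=0xfb r2=0x66 r3=0x99 r4=0x65  N=1 Z=0
after  8: r0=0x9e r1=0x07 r2=0x66 r3=0x99 r4=0x65  N=0 Z=0
after  9: r0=0x9e r1=0x07 r2=0x66 r3=0x99 r4=0x61  N=0 Z=0
after 10: r0=0x9e r1=0x07 r2=0x05 r3=0x99 r4=0x61  N=0 Z=0
after 11: r0=0x9e r1=0x07 r2=0x05 r3=0x99 r4=0x9b  N=1 Z=0
-- IRQ taken; context saved, return-PC = 12 --

FLAGS = (N=1, Z=0)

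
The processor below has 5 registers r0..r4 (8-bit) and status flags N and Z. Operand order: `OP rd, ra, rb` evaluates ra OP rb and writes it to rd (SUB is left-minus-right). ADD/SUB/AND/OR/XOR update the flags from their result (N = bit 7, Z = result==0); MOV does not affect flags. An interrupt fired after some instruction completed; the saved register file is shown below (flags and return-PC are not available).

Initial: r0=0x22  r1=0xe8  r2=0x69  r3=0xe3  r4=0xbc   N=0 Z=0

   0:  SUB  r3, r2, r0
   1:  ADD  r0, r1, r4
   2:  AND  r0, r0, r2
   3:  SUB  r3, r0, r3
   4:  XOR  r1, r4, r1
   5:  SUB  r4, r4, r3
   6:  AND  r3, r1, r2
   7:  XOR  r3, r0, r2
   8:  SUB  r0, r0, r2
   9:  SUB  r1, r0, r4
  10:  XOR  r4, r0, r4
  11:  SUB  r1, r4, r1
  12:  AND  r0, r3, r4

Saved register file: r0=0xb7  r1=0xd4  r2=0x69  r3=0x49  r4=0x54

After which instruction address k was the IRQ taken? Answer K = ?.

K = 10

after  0: r0=0x22 r1=0xe8 r2=0x69 r3=0x47 r4=0xbc  N=0 Z=0
after  1: r0=0xa4 r1=0xe8 r2=0x69 r3=0x47 r4=0xbc  N=1 Z=0
after  2: r0=0x20 r1=0xe8 r2=0x69 r3=0x47 r4=0xbc  N=0 Z=0
after  3: r0=0x20 r1=0xe8 r2=0x69 r3=0xd9 r4=0xbc  N=1 Z=0
after  4: r0=0x20 r1=0x54 r2=0x69 r3=0xd9 r4=0xbc  N=0 Z=0
after  5: r0=0x20 r1=0x54 r2=0x69 r3=0xd9 r4=0xe3  N=1 Z=0
after  6: r0=0x20 r1=0x54 r2=0x69 r3=0x40 r4=0xe3  N=0 Z=0
after  7: r0=0x20 r1=0x54 r2=0x69 r3=0x49 r4=0xe3  N=0 Z=0
after  8: r0=0xb7 r1=0x54 r2=0x69 r3=0x49 r4=0xe3  N=1 Z=0
after  9: r0=0xb7 r1=0xd4 r2=0x69 r3=0x49 r4=0xe3  N=1 Z=0
after 10: r0=0xb7 r1=0xd4 r2=0x69 r3=0x49 r4=0x54  N=0 Z=0
-- IRQ taken; context saved, return-PC = 11 --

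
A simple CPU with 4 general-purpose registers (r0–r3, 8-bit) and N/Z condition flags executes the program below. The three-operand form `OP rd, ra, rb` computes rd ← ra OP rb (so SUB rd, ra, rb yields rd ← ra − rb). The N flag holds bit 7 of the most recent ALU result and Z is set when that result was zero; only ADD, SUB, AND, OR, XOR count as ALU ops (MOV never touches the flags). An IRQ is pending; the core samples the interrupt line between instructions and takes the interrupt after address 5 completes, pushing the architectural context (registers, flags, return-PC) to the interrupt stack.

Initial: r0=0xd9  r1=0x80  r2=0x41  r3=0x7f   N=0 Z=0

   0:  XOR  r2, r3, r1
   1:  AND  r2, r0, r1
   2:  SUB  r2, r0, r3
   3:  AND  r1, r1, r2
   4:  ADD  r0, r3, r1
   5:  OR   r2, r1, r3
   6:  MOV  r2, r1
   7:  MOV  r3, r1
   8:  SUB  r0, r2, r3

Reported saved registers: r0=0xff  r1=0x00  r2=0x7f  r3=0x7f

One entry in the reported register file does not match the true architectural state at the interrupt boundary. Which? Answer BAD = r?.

BAD = r0

after  0: r0=0xd9 r1=0x80 r2=0xff r3=0x7f  N=1 Z=0
after  1: r0=0xd9 r1=0x80 r2=0x80 r3=0x7f  N=1 Z=0
after  2: r0=0xd9 r1=0x80 r2=0x5a r3=0x7f  N=0 Z=0
after  3: r0=0xd9 r1=0x00 r2=0x5a r3=0x7f  N=0 Z=1
after  4: r0=0x7f r1=0x00 r2=0x5a r3=0x7f  N=0 Z=0
after  5: r0=0x7f r1=0x00 r2=0x7f r3=0x7f  N=0 Z=0
-- IRQ taken; context saved, return-PC = 6 --
mismatch: r0: reported 0xff vs actual 0x7f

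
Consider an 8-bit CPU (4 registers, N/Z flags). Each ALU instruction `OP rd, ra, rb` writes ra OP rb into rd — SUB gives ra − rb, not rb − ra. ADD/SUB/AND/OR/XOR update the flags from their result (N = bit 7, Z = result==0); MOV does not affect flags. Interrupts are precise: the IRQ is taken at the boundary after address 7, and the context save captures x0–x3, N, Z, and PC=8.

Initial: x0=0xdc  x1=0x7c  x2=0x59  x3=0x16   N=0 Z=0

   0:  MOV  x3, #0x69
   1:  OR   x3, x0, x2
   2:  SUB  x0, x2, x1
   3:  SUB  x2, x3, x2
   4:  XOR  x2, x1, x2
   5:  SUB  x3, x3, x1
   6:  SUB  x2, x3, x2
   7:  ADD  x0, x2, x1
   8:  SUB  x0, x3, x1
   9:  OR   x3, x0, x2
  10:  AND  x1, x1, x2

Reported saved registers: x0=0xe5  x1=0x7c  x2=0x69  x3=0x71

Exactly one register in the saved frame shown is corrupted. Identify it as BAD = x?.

after  0: x0=0xdc x1=0x7c x2=0x59 x3=0x69  N=0 Z=0
after  1: x0=0xdc x1=0x7c x2=0x59 x3=0xdd  N=1 Z=0
after  2: x0=0xdd x1=0x7c x2=0x59 x3=0xdd  N=1 Z=0
after  3: x0=0xdd x1=0x7c x2=0x84 x3=0xdd  N=1 Z=0
after  4: x0=0xdd x1=0x7c x2=0xf8 x3=0xdd  N=1 Z=0
after  5: x0=0xdd x1=0x7c x2=0xf8 x3=0x61  N=0 Z=0
after  6: x0=0xdd x1=0x7c x2=0x69 x3=0x61  N=0 Z=0
after  7: x0=0xe5 x1=0x7c x2=0x69 x3=0x61  N=1 Z=0
-- IRQ taken; context saved, return-PC = 8 --
mismatch: x3: reported 0x71 vs actual 0x61

BAD = x3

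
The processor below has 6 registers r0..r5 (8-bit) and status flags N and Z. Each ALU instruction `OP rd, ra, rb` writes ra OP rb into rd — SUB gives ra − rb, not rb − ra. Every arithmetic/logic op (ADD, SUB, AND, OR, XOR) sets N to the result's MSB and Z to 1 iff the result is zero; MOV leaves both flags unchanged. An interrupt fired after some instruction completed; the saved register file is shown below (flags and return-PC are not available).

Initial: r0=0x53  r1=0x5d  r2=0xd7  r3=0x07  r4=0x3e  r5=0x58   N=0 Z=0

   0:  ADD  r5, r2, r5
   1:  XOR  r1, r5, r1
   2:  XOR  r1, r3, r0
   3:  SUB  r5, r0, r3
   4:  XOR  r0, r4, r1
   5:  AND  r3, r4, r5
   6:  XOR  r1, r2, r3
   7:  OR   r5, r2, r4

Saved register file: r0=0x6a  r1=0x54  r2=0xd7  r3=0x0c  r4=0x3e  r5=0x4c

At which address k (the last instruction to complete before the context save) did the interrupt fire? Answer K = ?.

after  0: r0=0x53 r1=0x5d r2=0xd7 r3=0x07 r4=0x3e r5=0x2f  N=0 Z=0
after  1: r0=0x53 r1=0x72 r2=0xd7 r3=0x07 r4=0x3e r5=0x2f  N=0 Z=0
after  2: r0=0x53 r1=0x54 r2=0xd7 r3=0x07 r4=0x3e r5=0x2f  N=0 Z=0
after  3: r0=0x53 r1=0x54 r2=0xd7 r3=0x07 r4=0x3e r5=0x4c  N=0 Z=0
after  4: r0=0x6a r1=0x54 r2=0xd7 r3=0x07 r4=0x3e r5=0x4c  N=0 Z=0
after  5: r0=0x6a r1=0x54 r2=0xd7 r3=0x0c r4=0x3e r5=0x4c  N=0 Z=0
-- IRQ taken; context saved, return-PC = 6 --

K = 5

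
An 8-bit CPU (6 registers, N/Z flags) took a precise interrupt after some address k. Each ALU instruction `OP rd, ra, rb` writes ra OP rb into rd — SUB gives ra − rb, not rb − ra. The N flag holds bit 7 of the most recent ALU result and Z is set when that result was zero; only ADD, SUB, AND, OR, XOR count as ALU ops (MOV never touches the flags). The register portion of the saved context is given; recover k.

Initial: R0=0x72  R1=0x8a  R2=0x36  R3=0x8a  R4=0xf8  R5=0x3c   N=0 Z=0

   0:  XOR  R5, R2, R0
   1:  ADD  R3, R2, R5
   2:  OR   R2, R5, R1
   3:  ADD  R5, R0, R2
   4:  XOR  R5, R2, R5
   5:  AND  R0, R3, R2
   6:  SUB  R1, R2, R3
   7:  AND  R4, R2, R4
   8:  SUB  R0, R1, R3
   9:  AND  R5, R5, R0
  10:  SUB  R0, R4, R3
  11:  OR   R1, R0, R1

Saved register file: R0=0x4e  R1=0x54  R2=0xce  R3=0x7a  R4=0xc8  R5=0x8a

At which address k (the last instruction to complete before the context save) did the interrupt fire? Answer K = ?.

after  0: R0=0x72 R1=0x8a R2=0x36 R3=0x8a R4=0xf8 R5=0x44  N=0 Z=0
after  1: R0=0x72 R1=0x8a R2=0x36 R3=0x7a R4=0xf8 R5=0x44  N=0 Z=0
after  2: R0=0x72 R1=0x8a R2=0xce R3=0x7a R4=0xf8 R5=0x44  N=1 Z=0
after  3: R0=0x72 R1=0x8a R2=0xce R3=0x7a R4=0xf8 R5=0x40  N=0 Z=0
after  4: R0=0x72 R1=0x8a R2=0xce R3=0x7a R4=0xf8 R5=0x8e  N=1 Z=0
after  5: R0=0x4a R1=0x8a R2=0xce R3=0x7a R4=0xf8 R5=0x8e  N=0 Z=0
after  6: R0=0x4a R1=0x54 R2=0xce R3=0x7a R4=0xf8 R5=0x8e  N=0 Z=0
after  7: R0=0x4a R1=0x54 R2=0xce R3=0x7a R4=0xc8 R5=0x8e  N=1 Z=0
after  8: R0=0xda R1=0x54 R2=0xce R3=0x7a R4=0xc8 R5=0x8e  N=1 Z=0
after  9: R0=0xda R1=0x54 R2=0xce R3=0x7a R4=0xc8 R5=0x8a  N=1 Z=0
after 10: R0=0x4e R1=0x54 R2=0xce R3=0x7a R4=0xc8 R5=0x8a  N=0 Z=0
-- IRQ taken; context saved, return-PC = 11 --

K = 10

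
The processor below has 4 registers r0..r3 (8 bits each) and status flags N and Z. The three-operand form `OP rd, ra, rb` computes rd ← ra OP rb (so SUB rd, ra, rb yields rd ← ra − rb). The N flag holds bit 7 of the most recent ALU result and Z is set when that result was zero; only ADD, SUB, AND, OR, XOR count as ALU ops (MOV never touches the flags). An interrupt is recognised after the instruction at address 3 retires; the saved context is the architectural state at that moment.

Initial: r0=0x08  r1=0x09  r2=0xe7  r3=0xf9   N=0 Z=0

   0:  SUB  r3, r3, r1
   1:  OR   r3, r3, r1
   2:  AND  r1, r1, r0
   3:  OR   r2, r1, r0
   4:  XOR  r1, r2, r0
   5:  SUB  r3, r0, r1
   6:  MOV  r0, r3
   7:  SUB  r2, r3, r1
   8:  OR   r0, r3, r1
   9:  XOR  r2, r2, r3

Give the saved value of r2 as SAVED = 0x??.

after  0: r0=0x08 r1=0x09 r2=0xe7 r3=0xf0  N=1 Z=0
after  1: r0=0x08 r1=0x09 r2=0xe7 r3=0xf9  N=1 Z=0
after  2: r0=0x08 r1=0x08 r2=0xe7 r3=0xf9  N=0 Z=0
after  3: r0=0x08 r1=0x08 r2=0x08 r3=0xf9  N=0 Z=0
-- IRQ taken; context saved, return-PC = 4 --

SAVED = 0x08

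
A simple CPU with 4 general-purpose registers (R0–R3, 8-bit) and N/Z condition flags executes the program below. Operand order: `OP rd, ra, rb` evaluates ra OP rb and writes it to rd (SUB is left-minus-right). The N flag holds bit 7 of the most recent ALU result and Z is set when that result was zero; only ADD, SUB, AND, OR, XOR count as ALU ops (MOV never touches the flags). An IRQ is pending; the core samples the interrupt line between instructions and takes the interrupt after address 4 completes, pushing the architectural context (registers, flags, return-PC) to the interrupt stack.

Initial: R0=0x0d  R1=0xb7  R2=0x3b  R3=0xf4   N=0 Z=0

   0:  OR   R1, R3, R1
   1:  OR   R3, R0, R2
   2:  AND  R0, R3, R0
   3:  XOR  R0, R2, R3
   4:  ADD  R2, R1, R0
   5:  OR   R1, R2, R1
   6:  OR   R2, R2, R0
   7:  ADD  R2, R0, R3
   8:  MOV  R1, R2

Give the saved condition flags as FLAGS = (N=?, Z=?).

after  0: R0=0x0d R1=0xf7 R2=0x3b R3=0xf4  N=1 Z=0
after  1: R0=0x0d R1=0xf7 R2=0x3b R3=0x3f  N=0 Z=0
after  2: R0=0x0d R1=0xf7 R2=0x3b R3=0x3f  N=0 Z=0
after  3: R0=0x04 R1=0xf7 R2=0x3b R3=0x3f  N=0 Z=0
after  4: R0=0x04 R1=0xf7 R2=0xfb R3=0x3f  N=1 Z=0
-- IRQ taken; context saved, return-PC = 5 --

FLAGS = (N=1, Z=0)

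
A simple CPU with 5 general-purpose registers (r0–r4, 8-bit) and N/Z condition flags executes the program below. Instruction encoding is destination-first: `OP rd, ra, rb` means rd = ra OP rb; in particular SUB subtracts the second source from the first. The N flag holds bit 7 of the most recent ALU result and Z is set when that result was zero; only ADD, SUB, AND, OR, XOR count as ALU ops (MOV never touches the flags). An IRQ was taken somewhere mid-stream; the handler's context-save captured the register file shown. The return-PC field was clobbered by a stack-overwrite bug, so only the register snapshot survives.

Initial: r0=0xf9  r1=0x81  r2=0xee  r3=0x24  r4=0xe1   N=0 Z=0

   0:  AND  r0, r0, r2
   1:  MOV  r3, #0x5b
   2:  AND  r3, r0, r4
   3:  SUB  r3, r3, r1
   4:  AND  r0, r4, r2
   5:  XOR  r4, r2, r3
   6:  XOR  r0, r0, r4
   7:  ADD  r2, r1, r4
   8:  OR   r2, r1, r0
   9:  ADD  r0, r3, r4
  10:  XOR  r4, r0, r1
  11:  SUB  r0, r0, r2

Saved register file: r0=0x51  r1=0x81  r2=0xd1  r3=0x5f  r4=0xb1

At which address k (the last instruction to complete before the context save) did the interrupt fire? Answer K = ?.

K = 8

after  0: r0=0xe8 r1=0x81 r2=0xee r3=0x24 r4=0xe1  N=1 Z=0
after  1: r0=0xe8 r1=0x81 r2=0xee r3=0x5b r4=0xe1  N=1 Z=0
after  2: r0=0xe8 r1=0x81 r2=0xee r3=0xe0 r4=0xe1  N=1 Z=0
after  3: r0=0xe8 r1=0x81 r2=0xee r3=0x5f r4=0xe1  N=0 Z=0
after  4: r0=0xe0 r1=0x81 r2=0xee r3=0x5f r4=0xe1  N=1 Z=0
after  5: r0=0xe0 r1=0x81 r2=0xee r3=0x5f r4=0xb1  N=1 Z=0
after  6: r0=0x51 r1=0x81 r2=0xee r3=0x5f r4=0xb1  N=0 Z=0
after  7: r0=0x51 r1=0x81 r2=0x32 r3=0x5f r4=0xb1  N=0 Z=0
after  8: r0=0x51 r1=0x81 r2=0xd1 r3=0x5f r4=0xb1  N=1 Z=0
-- IRQ taken; context saved, return-PC = 9 --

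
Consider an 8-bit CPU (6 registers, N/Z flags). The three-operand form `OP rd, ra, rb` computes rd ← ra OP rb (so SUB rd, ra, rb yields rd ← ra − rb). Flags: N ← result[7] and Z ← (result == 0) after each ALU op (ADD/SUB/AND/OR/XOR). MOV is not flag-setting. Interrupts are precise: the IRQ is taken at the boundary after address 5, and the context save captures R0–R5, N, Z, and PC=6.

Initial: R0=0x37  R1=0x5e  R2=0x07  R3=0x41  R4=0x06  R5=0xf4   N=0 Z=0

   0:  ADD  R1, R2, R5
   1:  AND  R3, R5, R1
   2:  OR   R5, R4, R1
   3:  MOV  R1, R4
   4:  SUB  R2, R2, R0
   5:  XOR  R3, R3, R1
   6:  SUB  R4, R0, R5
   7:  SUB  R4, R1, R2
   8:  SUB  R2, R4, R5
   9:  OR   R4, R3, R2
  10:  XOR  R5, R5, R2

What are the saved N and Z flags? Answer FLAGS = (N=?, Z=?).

FLAGS = (N=1, Z=0)

after  0: R0=0x37 R1=0xfb R2=0x07 R3=0x41 R4=0x06 R5=0xf4  N=1 Z=0
after  1: R0=0x37 R1=0xfb R2=0x07 R3=0xf0 R4=0x06 R5=0xf4  N=1 Z=0
after  2: R0=0x37 R1=0xfb R2=0x07 R3=0xf0 R4=0x06 R5=0xff  N=1 Z=0
after  3: R0=0x37 R1=0x06 R2=0x07 R3=0xf0 R4=0x06 R5=0xff  N=1 Z=0
after  4: R0=0x37 R1=0x06 R2=0xd0 R3=0xf0 R4=0x06 R5=0xff  N=1 Z=0
after  5: R0=0x37 R1=0x06 R2=0xd0 R3=0xf6 R4=0x06 R5=0xff  N=1 Z=0
-- IRQ taken; context saved, return-PC = 6 --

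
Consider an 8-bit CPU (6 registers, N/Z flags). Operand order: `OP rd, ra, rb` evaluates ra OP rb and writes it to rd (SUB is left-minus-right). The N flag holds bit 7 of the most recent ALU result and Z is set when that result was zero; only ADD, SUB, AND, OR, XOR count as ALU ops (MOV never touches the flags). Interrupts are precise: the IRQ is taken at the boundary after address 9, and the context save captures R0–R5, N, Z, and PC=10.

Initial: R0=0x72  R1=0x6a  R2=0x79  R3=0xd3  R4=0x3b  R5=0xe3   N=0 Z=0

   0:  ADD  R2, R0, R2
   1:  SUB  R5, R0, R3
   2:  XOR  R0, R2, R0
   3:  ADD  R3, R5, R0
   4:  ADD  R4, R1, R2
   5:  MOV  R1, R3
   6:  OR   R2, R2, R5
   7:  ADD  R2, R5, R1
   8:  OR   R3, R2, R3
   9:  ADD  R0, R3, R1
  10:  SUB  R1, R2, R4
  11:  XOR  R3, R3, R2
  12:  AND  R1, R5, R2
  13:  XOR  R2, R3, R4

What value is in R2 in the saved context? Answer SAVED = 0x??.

after  0: R0=0x72 R1=0x6a R2=0xeb R3=0xd3 R4=0x3b R5=0xe3  N=1 Z=0
after  1: R0=0x72 R1=0x6a R2=0xeb R3=0xd3 R4=0x3b R5=0x9f  N=1 Z=0
after  2: R0=0x99 R1=0x6a R2=0xeb R3=0xd3 R4=0x3b R5=0x9f  N=1 Z=0
after  3: R0=0x99 R1=0x6a R2=0xeb R3=0x38 R4=0x3b R5=0x9f  N=0 Z=0
after  4: R0=0x99 R1=0x6a R2=0xeb R3=0x38 R4=0x55 R5=0x9f  N=0 Z=0
after  5: R0=0x99 R1=0x38 R2=0xeb R3=0x38 R4=0x55 R5=0x9f  N=0 Z=0
after  6: R0=0x99 R1=0x38 R2=0xff R3=0x38 R4=0x55 R5=0x9f  N=1 Z=0
after  7: R0=0x99 R1=0x38 R2=0xd7 R3=0x38 R4=0x55 R5=0x9f  N=1 Z=0
after  8: R0=0x99 R1=0x38 R2=0xd7 R3=0xff R4=0x55 R5=0x9f  N=1 Z=0
after  9: R0=0x37 R1=0x38 R2=0xd7 R3=0xff R4=0x55 R5=0x9f  N=0 Z=0
-- IRQ taken; context saved, return-PC = 10 --

SAVED = 0xd7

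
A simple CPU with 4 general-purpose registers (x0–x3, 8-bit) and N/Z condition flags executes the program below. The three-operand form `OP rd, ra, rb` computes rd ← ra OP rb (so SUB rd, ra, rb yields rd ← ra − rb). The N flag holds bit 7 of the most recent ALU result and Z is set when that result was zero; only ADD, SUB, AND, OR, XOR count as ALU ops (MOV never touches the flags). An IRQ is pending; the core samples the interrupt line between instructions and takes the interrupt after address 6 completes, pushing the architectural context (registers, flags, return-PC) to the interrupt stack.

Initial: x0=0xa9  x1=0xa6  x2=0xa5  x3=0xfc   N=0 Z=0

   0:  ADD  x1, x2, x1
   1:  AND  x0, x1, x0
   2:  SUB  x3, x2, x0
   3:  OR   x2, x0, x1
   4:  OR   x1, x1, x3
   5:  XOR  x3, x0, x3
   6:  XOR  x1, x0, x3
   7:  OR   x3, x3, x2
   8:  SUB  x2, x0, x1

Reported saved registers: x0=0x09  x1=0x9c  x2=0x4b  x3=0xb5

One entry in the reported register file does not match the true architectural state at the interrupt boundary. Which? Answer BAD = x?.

BAD = x3

after  0: x0=0xa9 x1=0x4b x2=0xa5 x3=0xfc  N=0 Z=0
after  1: x0=0x09 x1=0x4b x2=0xa5 x3=0xfc  N=0 Z=0
after  2: x0=0x09 x1=0x4b x2=0xa5 x3=0x9c  N=1 Z=0
after  3: x0=0x09 x1=0x4b x2=0x4b x3=0x9c  N=0 Z=0
after  4: x0=0x09 x1=0xdf x2=0x4b x3=0x9c  N=1 Z=0
after  5: x0=0x09 x1=0xdf x2=0x4b x3=0x95  N=1 Z=0
after  6: x0=0x09 x1=0x9c x2=0x4b x3=0x95  N=1 Z=0
-- IRQ taken; context saved, return-PC = 7 --
mismatch: x3: reported 0xb5 vs actual 0x95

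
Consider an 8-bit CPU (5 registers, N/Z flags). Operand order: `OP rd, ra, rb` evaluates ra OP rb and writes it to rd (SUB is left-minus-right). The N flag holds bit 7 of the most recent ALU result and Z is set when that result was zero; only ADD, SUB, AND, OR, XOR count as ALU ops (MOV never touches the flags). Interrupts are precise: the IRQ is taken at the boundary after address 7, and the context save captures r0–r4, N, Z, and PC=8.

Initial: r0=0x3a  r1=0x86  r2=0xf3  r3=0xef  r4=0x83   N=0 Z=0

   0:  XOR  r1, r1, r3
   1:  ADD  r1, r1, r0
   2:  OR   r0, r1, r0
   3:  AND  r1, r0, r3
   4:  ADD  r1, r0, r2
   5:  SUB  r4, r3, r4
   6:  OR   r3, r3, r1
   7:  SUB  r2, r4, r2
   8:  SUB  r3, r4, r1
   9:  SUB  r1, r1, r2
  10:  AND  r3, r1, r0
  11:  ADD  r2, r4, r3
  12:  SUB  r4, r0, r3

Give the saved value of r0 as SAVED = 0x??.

after  0: r0=0x3a r1=0x69 r2=0xf3 r3=0xef r4=0x83  N=0 Z=0
after  1: r0=0x3a r1=0xa3 r2=0xf3 r3=0xef r4=0x83  N=1 Z=0
after  2: r0=0xbb r1=0xa3 r2=0xf3 r3=0xef r4=0x83  N=1 Z=0
after  3: r0=0xbb r1=0xab r2=0xf3 r3=0xef r4=0x83  N=1 Z=0
after  4: r0=0xbb r1=0xae r2=0xf3 r3=0xef r4=0x83  N=1 Z=0
after  5: r0=0xbb r1=0xae r2=0xf3 r3=0xef r4=0x6c  N=0 Z=0
after  6: r0=0xbb r1=0xae r2=0xf3 r3=0xef r4=0x6c  N=1 Z=0
after  7: r0=0xbb r1=0xae r2=0x79 r3=0xef r4=0x6c  N=0 Z=0
-- IRQ taken; context saved, return-PC = 8 --

SAVED = 0xbb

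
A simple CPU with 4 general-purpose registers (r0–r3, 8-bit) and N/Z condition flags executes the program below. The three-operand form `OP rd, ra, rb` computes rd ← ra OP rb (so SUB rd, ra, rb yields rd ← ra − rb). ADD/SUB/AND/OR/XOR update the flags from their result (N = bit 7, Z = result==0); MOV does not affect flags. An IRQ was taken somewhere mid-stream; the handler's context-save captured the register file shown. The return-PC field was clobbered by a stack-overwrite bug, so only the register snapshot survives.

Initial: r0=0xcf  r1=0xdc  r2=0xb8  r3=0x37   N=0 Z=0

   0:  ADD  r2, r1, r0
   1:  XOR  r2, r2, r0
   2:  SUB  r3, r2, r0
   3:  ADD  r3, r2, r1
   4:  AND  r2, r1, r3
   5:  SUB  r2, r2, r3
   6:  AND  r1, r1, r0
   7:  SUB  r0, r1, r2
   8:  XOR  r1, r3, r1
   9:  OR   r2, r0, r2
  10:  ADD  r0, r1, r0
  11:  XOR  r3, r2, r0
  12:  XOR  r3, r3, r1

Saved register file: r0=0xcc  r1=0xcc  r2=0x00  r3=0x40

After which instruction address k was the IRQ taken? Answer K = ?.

after  0: r0=0xcf r1=0xdc r2=0xab r3=0x37  N=1 Z=0
after  1: r0=0xcf r1=0xdc r2=0x64 r3=0x37  N=0 Z=0
after  2: r0=0xcf r1=0xdc r2=0x64 r3=0x95  N=1 Z=0
after  3: r0=0xcf r1=0xdc r2=0x64 r3=0x40  N=0 Z=0
after  4: r0=0xcf r1=0xdc r2=0x40 r3=0x40  N=0 Z=0
after  5: r0=0xcf r1=0xdc r2=0x00 r3=0x40  N=0 Z=1
after  6: r0=0xcf r1=0xcc r2=0x00 r3=0x40  N=1 Z=0
after  7: r0=0xcc r1=0xcc r2=0x00 r3=0x40  N=1 Z=0
-- IRQ taken; context saved, return-PC = 8 --

K = 7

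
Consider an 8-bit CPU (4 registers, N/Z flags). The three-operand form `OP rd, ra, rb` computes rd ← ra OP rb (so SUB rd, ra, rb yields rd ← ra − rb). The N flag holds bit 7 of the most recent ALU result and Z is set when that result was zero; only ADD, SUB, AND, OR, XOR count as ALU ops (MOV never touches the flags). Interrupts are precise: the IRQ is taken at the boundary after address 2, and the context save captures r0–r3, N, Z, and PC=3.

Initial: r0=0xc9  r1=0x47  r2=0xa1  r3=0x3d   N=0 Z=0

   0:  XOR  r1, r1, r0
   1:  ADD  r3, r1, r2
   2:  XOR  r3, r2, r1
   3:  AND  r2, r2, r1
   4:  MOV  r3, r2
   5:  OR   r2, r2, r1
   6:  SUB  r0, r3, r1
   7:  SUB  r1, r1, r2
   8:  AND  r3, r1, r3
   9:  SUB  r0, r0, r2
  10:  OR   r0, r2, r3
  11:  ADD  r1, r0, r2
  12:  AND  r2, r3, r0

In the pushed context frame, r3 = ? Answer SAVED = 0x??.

after  0: r0=0xc9 r1=0x8e r2=0xa1 r3=0x3d  N=1 Z=0
after  1: r0=0xc9 r1=0x8e r2=0xa1 r3=0x2f  N=0 Z=0
after  2: r0=0xc9 r1=0x8e r2=0xa1 r3=0x2f  N=0 Z=0
-- IRQ taken; context saved, return-PC = 3 --

SAVED = 0x2f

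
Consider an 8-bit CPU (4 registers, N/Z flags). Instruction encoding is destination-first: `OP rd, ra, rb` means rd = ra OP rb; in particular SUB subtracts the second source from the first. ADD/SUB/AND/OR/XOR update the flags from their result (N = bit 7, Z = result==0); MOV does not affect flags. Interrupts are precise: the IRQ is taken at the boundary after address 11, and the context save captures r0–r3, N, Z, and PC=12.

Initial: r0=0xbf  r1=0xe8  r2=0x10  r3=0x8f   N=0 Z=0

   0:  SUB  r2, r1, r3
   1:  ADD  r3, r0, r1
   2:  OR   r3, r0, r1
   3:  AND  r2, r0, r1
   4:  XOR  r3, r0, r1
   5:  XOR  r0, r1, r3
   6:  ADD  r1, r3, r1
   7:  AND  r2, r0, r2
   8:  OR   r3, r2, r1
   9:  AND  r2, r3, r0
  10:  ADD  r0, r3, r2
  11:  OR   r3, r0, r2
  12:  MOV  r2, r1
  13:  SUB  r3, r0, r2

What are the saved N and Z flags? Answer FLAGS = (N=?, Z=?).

FLAGS = (N=1, Z=0)

after  0: r0=0xbf r1=0xe8 r2=0x59 r3=0x8f  N=0 Z=0
after  1: r0=0xbf r1=0xe8 r2=0x59 r3=0xa7  N=1 Z=0
after  2: r0=0xbf r1=0xe8 r2=0x59 r3=0xff  N=1 Z=0
after  3: r0=0xbf r1=0xe8 r2=0xa8 r3=0xff  N=1 Z=0
after  4: r0=0xbf r1=0xe8 r2=0xa8 r3=0x57  N=0 Z=0
after  5: r0=0xbf r1=0xe8 r2=0xa8 r3=0x57  N=1 Z=0
after  6: r0=0xbf r1=0x3f r2=0xa8 r3=0x57  N=0 Z=0
after  7: r0=0xbf r1=0x3f r2=0xa8 r3=0x57  N=1 Z=0
after  8: r0=0xbf r1=0x3f r2=0xa8 r3=0xbf  N=1 Z=0
after  9: r0=0xbf r1=0x3f r2=0xbf r3=0xbf  N=1 Z=0
after 10: r0=0x7e r1=0x3f r2=0xbf r3=0xbf  N=0 Z=0
after 11: r0=0x7e r1=0x3f r2=0xbf r3=0xff  N=1 Z=0
-- IRQ taken; context saved, return-PC = 12 --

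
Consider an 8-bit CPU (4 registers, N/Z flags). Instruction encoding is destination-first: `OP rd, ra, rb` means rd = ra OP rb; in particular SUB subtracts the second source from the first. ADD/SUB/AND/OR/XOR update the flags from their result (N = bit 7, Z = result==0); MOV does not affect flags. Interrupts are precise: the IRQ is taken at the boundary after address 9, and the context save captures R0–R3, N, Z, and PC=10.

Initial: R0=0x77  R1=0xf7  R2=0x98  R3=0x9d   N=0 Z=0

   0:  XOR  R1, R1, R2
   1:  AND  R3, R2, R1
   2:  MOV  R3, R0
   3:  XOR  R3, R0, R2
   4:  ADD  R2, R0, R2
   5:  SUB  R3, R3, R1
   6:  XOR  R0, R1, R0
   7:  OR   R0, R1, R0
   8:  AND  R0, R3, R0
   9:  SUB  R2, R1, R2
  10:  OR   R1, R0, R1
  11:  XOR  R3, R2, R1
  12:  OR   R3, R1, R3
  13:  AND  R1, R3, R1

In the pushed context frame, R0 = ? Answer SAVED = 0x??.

after  0: R0=0x77 R1=0x6f R2=0x98 R3=0x9d  N=0 Z=0
after  1: R0=0x77 R1=0x6f R2=0x98 R3=0x08  N=0 Z=0
after  2: R0=0x77 R1=0x6f R2=0x98 R3=0x77  N=0 Z=0
after  3: R0=0x77 R1=0x6f R2=0x98 R3=0xef  N=1 Z=0
after  4: R0=0x77 R1=0x6f R2=0x0f R3=0xef  N=0 Z=0
after  5: R0=0x77 R1=0x6f R2=0x0f R3=0x80  N=1 Z=0
after  6: R0=0x18 R1=0x6f R2=0x0f R3=0x80  N=0 Z=0
after  7: R0=0x7f R1=0x6f R2=0x0f R3=0x80  N=0 Z=0
after  8: R0=0x00 R1=0x6f R2=0x0f R3=0x80  N=0 Z=1
after  9: R0=0x00 R1=0x6f R2=0x60 R3=0x80  N=0 Z=0
-- IRQ taken; context saved, return-PC = 10 --

SAVED = 0x00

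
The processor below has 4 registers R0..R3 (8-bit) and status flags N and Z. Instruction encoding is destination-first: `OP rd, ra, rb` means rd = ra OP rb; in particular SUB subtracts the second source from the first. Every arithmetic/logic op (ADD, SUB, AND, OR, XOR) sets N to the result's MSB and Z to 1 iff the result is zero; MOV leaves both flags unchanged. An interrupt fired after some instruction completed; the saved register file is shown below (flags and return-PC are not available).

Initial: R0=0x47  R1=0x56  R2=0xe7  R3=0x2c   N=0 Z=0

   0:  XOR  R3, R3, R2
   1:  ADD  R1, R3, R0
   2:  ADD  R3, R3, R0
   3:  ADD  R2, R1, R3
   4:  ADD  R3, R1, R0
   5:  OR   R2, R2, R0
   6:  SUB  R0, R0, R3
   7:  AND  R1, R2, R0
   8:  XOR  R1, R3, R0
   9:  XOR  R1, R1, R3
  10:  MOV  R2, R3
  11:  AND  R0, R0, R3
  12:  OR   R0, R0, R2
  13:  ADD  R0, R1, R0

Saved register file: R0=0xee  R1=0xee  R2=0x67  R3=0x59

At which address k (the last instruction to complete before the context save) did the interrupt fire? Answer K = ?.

K = 9

after  0: R0=0x47 R1=0x56 R2=0xe7 R3=0xcb  N=1 Z=0
after  1: R0=0x47 R1=0x12 R2=0xe7 R3=0xcb  N=0 Z=0
after  2: R0=0x47 R1=0x12 R2=0xe7 R3=0x12  N=0 Z=0
after  3: R0=0x47 R1=0x12 R2=0x24 R3=0x12  N=0 Z=0
after  4: R0=0x47 R1=0x12 R2=0x24 R3=0x59  N=0 Z=0
after  5: R0=0x47 R1=0x12 R2=0x67 R3=0x59  N=0 Z=0
after  6: R0=0xee R1=0x12 R2=0x67 R3=0x59  N=1 Z=0
after  7: R0=0xee R1=0x66 R2=0x67 R3=0x59  N=0 Z=0
after  8: R0=0xee R1=0xb7 R2=0x67 R3=0x59  N=1 Z=0
after  9: R0=0xee R1=0xee R2=0x67 R3=0x59  N=1 Z=0
-- IRQ taken; context saved, return-PC = 10 --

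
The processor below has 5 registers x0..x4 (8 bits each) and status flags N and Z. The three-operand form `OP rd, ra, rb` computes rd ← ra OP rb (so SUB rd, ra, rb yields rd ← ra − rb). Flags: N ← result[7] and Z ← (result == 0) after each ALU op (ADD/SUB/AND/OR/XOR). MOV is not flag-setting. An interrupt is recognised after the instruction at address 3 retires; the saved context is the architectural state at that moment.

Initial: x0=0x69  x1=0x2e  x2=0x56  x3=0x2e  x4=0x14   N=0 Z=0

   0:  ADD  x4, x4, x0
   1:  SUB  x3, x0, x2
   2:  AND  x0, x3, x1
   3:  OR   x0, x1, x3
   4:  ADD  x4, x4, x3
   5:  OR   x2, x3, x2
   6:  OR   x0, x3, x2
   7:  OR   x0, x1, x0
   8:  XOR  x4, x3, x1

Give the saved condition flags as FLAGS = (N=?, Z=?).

after  0: x0=0x69 x1=0x2e x2=0x56 x3=0x2e x4=0x7d  N=0 Z=0
after  1: x0=0x69 x1=0x2e x2=0x56 x3=0x13 x4=0x7d  N=0 Z=0
after  2: x0=0x02 x1=0x2e x2=0x56 x3=0x13 x4=0x7d  N=0 Z=0
after  3: x0=0x3f x1=0x2e x2=0x56 x3=0x13 x4=0x7d  N=0 Z=0
-- IRQ taken; context saved, return-PC = 4 --

FLAGS = (N=0, Z=0)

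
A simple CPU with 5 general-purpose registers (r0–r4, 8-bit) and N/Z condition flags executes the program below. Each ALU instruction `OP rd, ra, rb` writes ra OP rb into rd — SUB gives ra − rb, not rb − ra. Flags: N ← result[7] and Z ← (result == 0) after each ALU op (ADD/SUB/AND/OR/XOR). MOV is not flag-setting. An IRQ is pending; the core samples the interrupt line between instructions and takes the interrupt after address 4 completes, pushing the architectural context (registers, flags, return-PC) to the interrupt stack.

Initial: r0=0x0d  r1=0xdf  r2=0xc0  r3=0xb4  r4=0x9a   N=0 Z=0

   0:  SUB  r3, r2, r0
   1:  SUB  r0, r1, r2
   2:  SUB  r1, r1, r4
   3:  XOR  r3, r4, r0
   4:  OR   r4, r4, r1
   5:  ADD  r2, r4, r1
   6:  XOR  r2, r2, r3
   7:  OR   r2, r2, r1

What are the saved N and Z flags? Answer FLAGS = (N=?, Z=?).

FLAGS = (N=1, Z=0)

after  0: r0=0x0d r1=0xdf r2=0xc0 r3=0xb3 r4=0x9a  N=1 Z=0
after  1: r0=0x1f r1=0xdf r2=0xc0 r3=0xb3 r4=0x9a  N=0 Z=0
after  2: r0=0x1f r1=0x45 r2=0xc0 r3=0xb3 r4=0x9a  N=0 Z=0
after  3: r0=0x1f r1=0x45 r2=0xc0 r3=0x85 r4=0x9a  N=1 Z=0
after  4: r0=0x1f r1=0x45 r2=0xc0 r3=0x85 r4=0xdf  N=1 Z=0
-- IRQ taken; context saved, return-PC = 5 --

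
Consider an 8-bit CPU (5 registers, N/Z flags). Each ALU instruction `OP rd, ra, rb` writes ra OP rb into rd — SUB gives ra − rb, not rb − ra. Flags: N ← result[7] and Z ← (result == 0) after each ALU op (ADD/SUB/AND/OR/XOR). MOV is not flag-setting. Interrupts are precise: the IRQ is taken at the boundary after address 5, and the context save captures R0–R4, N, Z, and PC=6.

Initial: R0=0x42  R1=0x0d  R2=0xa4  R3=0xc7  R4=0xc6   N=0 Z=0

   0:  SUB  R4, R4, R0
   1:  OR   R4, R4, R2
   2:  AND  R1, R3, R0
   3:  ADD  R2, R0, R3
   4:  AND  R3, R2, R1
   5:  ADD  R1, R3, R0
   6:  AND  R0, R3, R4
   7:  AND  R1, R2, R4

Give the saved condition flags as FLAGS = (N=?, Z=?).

after  0: R0=0x42 R1=0x0d R2=0xa4 R3=0xc7 R4=0x84  N=1 Z=0
after  1: R0=0x42 R1=0x0d R2=0xa4 R3=0xc7 R4=0xa4  N=1 Z=0
after  2: R0=0x42 R1=0x42 R2=0xa4 R3=0xc7 R4=0xa4  N=0 Z=0
after  3: R0=0x42 R1=0x42 R2=0x09 R3=0xc7 R4=0xa4  N=0 Z=0
after  4: R0=0x42 R1=0x42 R2=0x09 R3=0x00 R4=0xa4  N=0 Z=1
after  5: R0=0x42 R1=0x42 R2=0x09 R3=0x00 R4=0xa4  N=0 Z=0
-- IRQ taken; context saved, return-PC = 6 --

FLAGS = (N=0, Z=0)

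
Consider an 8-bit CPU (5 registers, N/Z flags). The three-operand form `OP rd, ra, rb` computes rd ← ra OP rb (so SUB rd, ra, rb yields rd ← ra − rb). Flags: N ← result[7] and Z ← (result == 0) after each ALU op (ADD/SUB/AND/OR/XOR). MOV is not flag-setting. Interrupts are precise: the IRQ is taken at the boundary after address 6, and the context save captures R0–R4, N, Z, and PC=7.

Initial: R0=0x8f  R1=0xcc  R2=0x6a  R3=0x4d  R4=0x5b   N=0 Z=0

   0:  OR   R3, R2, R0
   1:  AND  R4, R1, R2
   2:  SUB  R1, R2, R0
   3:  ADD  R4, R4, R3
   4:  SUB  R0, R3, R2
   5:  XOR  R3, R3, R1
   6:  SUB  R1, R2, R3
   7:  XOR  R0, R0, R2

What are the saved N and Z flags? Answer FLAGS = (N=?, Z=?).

FLAGS = (N=0, Z=0)

after  0: R0=0x8f R1=0xcc R2=0x6a R3=0xef R4=0x5b  N=1 Z=0
after  1: R0=0x8f R1=0xcc R2=0x6a R3=0xef R4=0x48  N=0 Z=0
after  2: R0=0x8f R1=0xdb R2=0x6a R3=0xef R4=0x48  N=1 Z=0
after  3: R0=0x8f R1=0xdb R2=0x6a R3=0xef R4=0x37  N=0 Z=0
after  4: R0=0x85 R1=0xdb R2=0x6a R3=0xef R4=0x37  N=1 Z=0
after  5: R0=0x85 R1=0xdb R2=0x6a R3=0x34 R4=0x37  N=0 Z=0
after  6: R0=0x85 R1=0x36 R2=0x6a R3=0x34 R4=0x37  N=0 Z=0
-- IRQ taken; context saved, return-PC = 7 --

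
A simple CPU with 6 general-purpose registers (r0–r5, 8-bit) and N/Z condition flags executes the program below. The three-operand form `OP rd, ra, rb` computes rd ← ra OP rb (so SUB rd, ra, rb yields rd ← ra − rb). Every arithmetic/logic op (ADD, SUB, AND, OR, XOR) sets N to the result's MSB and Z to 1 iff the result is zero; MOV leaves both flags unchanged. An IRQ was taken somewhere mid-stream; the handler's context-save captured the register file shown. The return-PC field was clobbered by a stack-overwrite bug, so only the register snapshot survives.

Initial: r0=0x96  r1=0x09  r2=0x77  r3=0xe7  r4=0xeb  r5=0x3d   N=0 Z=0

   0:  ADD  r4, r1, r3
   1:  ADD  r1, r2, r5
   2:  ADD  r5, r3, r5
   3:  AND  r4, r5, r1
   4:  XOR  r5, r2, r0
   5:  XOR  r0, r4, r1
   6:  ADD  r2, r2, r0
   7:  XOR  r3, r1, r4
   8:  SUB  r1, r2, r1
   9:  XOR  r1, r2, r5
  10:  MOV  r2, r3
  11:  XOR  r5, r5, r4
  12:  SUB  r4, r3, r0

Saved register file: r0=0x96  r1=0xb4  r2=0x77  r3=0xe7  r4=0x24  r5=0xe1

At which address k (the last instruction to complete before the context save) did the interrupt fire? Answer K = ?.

after  0: r0=0x96 r1=0x09 r2=0x77 r3=0xe7 r4=0xf0 r5=0x3d  N=1 Z=0
after  1: r0=0x96 r1=0xb4 r2=0x77 r3=0xe7 r4=0xf0 r5=0x3d  N=1 Z=0
after  2: r0=0x96 r1=0xb4 r2=0x77 r3=0xe7 r4=0xf0 r5=0x24  N=0 Z=0
after  3: r0=0x96 r1=0xb4 r2=0x77 r3=0xe7 r4=0x24 r5=0x24  N=0 Z=0
after  4: r0=0x96 r1=0xb4 r2=0x77 r3=0xe7 r4=0x24 r5=0xe1  N=1 Z=0
-- IRQ taken; context saved, return-PC = 5 --

K = 4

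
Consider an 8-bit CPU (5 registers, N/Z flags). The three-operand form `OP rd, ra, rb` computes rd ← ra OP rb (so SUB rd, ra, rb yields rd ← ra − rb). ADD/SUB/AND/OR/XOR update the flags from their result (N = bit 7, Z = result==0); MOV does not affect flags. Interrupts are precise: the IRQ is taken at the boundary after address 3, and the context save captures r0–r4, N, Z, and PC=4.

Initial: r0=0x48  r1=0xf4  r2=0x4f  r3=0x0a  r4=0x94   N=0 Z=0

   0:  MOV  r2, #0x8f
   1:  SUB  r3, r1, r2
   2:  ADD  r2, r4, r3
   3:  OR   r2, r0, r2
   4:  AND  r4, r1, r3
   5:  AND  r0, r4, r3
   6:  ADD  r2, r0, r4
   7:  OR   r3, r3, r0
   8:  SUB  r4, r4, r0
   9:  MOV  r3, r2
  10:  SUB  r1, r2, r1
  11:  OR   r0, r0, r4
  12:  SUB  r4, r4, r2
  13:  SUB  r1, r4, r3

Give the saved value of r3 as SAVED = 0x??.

SAVED = 0x65

after  0: r0=0x48 r1=0xf4 r2=0x8f r3=0x0a r4=0x94  N=0 Z=0
after  1: r0=0x48 r1=0xf4 r2=0x8f r3=0x65 r4=0x94  N=0 Z=0
after  2: r0=0x48 r1=0xf4 r2=0xf9 r3=0x65 r4=0x94  N=1 Z=0
after  3: r0=0x48 r1=0xf4 r2=0xf9 r3=0x65 r4=0x94  N=1 Z=0
-- IRQ taken; context saved, return-PC = 4 --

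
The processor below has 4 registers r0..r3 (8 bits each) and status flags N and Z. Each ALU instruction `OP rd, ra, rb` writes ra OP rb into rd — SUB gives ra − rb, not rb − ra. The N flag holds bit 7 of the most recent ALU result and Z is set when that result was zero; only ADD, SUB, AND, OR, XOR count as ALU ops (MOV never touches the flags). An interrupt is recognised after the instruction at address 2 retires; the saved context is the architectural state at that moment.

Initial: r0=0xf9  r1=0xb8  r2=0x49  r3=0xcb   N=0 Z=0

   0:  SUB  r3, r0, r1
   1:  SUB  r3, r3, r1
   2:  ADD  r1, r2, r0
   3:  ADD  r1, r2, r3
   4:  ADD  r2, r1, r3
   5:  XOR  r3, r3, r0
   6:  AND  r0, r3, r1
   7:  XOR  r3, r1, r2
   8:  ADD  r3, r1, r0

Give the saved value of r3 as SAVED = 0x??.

after  0: r0=0xf9 r1=0xb8 r2=0x49 r3=0x41  N=0 Z=0
after  1: r0=0xf9 r1=0xb8 r2=0x49 r3=0x89  N=1 Z=0
after  2: r0=0xf9 r1=0x42 r2=0x49 r3=0x89  N=0 Z=0
-- IRQ taken; context saved, return-PC = 3 --

SAVED = 0x89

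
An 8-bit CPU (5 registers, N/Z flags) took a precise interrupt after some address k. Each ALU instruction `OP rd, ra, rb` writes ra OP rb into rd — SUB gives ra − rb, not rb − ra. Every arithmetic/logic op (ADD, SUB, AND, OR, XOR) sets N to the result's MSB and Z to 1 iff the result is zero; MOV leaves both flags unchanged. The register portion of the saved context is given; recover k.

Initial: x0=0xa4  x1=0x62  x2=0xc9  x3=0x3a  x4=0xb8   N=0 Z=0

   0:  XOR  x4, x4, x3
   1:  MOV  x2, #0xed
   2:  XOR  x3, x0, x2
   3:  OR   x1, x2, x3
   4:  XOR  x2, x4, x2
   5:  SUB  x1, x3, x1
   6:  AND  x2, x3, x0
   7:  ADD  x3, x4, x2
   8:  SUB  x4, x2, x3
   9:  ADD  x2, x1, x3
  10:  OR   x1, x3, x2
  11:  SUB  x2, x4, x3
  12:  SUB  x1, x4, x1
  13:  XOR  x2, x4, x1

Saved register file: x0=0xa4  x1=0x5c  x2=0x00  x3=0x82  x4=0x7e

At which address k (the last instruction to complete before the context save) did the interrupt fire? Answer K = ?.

K = 8

after  0: x0=0xa4 x1=0x62 x2=0xc9 x3=0x3a x4=0x82  N=1 Z=0
after  1: x0=0xa4 x1=0x62 x2=0xed x3=0x3a x4=0x82  N=1 Z=0
after  2: x0=0xa4 x1=0x62 x2=0xed x3=0x49 x4=0x82  N=0 Z=0
after  3: x0=0xa4 x1=0xed x2=0xed x3=0x49 x4=0x82  N=1 Z=0
after  4: x0=0xa4 x1=0xed x2=0x6f x3=0x49 x4=0x82  N=0 Z=0
after  5: x0=0xa4 x1=0x5c x2=0x6f x3=0x49 x4=0x82  N=0 Z=0
after  6: x0=0xa4 x1=0x5c x2=0x00 x3=0x49 x4=0x82  N=0 Z=1
after  7: x0=0xa4 x1=0x5c x2=0x00 x3=0x82 x4=0x82  N=1 Z=0
after  8: x0=0xa4 x1=0x5c x2=0x00 x3=0x82 x4=0x7e  N=0 Z=0
-- IRQ taken; context saved, return-PC = 9 --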